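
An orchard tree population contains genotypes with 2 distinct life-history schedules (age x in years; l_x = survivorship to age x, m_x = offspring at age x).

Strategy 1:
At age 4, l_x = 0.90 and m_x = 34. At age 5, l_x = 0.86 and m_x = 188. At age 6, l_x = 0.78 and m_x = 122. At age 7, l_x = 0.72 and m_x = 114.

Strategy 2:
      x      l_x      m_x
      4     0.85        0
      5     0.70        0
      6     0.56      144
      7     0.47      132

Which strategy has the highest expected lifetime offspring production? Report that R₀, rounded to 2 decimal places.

Strategy 1: R₀ = 0.90×34 + 0.86×188 + 0.78×122 + 0.72×114 = 369.5200
Strategy 2: R₀ = 0.85×0 + 0.70×0 + 0.56×144 + 0.47×132 = 142.6800
Highest R₀: strategy 1 with 369.5200.

369.52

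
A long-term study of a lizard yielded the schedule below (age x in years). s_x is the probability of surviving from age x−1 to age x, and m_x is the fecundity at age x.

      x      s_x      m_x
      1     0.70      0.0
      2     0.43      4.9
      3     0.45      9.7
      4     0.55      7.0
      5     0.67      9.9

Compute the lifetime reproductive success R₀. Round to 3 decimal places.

3.804

Survivorship from birth: l_x = s_1·s_2·…·s_x.
  l_1 = 0.70000
  l_2 = 0.30100
  l_3 = 0.13545
  l_4 = 0.07450
  l_5 = 0.04991
R₀ = Σ l_x m_x:
  age 1: 0.70000 × 0.0 = 0.0000
  age 2: 0.30100 × 4.9 = 1.4749
  age 3: 0.13545 × 9.7 = 1.3139
  age 4: 0.07450 × 7.0 = 0.5215
  age 5: 0.04991 × 9.9 = 0.4941
R₀ = 0.0000 + 1.4749 + 1.3139 + 0.5215 + 0.4941 = 3.8044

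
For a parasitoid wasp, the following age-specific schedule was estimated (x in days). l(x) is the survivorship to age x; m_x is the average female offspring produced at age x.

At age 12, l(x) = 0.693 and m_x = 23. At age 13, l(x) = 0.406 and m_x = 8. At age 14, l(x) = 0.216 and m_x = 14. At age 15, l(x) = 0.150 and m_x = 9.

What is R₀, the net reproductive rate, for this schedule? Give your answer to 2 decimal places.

R₀ = Σ l(x) m_x:
  age 12: 0.693 × 23 = 15.9390
  age 13: 0.406 × 8 = 3.2480
  age 14: 0.216 × 14 = 3.0240
  age 15: 0.150 × 9 = 1.3500
R₀ = 15.9390 + 3.2480 + 3.0240 + 1.3500 = 23.5610

23.56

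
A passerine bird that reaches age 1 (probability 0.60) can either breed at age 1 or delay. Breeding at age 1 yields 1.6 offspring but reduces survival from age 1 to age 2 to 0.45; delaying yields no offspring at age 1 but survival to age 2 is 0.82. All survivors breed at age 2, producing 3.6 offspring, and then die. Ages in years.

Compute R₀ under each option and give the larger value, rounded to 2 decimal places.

1.93

breed at age 1: R₀ = 0.60 × (1.6 + 0.45 × 3.6) = 0.60 × 3.2200 = 1.9320
delay to age 2: R₀ = 0.60 × (0.82 × 3.6) = 0.60 × 2.9520 = 1.7712
Higher: breed at age 1 (1.9320).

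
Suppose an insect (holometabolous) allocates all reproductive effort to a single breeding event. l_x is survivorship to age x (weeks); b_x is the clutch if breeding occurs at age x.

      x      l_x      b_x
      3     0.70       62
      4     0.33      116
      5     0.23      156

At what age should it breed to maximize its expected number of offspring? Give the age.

3

Expected offspring if breeding at age x = l_x × b_x:
  age 3: 0.70 × 62 = 43.400
  age 4: 0.33 × 116 = 38.280
  age 5: 0.23 × 156 = 35.880
Maximum at age 3 (43.400).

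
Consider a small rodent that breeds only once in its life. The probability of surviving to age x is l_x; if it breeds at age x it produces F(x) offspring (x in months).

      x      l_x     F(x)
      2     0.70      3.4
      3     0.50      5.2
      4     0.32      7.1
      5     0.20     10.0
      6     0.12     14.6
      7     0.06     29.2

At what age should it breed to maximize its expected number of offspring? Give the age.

3

Expected offspring if breeding at age x = l_x × F(x):
  age 2: 0.70 × 3.4 = 2.380
  age 3: 0.50 × 5.2 = 2.600
  age 4: 0.32 × 7.1 = 2.272
  age 5: 0.20 × 10.0 = 2.000
  age 6: 0.12 × 14.6 = 1.752
  age 7: 0.06 × 29.2 = 1.752
Maximum at age 3 (2.600).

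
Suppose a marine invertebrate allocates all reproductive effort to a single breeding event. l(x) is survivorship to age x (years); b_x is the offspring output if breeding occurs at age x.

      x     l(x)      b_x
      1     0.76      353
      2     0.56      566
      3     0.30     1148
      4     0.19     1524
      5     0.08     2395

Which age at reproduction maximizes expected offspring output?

3

Expected offspring if breeding at age x = l(x) × b_x:
  age 1: 0.76 × 353 = 268.280
  age 2: 0.56 × 566 = 316.960
  age 3: 0.30 × 1148 = 344.400
  age 4: 0.19 × 1524 = 289.560
  age 5: 0.08 × 2395 = 191.600
Maximum at age 3 (344.400).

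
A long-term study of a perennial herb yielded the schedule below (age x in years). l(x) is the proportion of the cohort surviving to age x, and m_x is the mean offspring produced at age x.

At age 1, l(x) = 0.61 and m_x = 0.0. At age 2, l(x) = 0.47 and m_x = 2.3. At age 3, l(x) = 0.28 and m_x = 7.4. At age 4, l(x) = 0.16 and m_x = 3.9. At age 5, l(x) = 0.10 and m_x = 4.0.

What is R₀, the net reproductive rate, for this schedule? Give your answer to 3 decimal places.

R₀ = Σ l(x) m_x:
  age 1: 0.61 × 0.0 = 0.0000
  age 2: 0.47 × 2.3 = 1.0810
  age 3: 0.28 × 7.4 = 2.0720
  age 4: 0.16 × 3.9 = 0.6240
  age 5: 0.10 × 4.0 = 0.4000
R₀ = 0.0000 + 1.0810 + 2.0720 + 0.6240 + 0.4000 = 4.1770

4.177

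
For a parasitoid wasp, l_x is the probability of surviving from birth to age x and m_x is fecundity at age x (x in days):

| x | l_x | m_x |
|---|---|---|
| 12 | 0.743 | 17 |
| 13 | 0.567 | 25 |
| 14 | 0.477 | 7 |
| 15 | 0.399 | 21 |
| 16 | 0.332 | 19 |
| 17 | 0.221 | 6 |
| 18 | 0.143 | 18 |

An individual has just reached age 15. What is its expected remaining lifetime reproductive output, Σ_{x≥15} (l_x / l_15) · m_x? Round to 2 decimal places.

46.58

l_15 = 0.399. Conditional survival from age 15 to x is l_x / l_15.
  x=15: (0.399/0.399) × 21 = 21.0000
  x=16: (0.332/0.399) × 19 = 15.8095
  x=17: (0.221/0.399) × 6 = 3.3233
  x=18: (0.143/0.399) × 18 = 6.4511
Sum = 21.0000 + 15.8095 + 3.3233 + 6.4511 = 46.5840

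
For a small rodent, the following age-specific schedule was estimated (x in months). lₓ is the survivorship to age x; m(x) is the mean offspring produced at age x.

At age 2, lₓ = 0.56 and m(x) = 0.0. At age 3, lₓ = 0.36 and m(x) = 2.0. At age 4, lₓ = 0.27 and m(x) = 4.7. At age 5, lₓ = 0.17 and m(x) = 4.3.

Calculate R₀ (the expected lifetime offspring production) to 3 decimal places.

R₀ = Σ lₓ m(x):
  age 2: 0.56 × 0.0 = 0.0000
  age 3: 0.36 × 2.0 = 0.7200
  age 4: 0.27 × 4.7 = 1.2690
  age 5: 0.17 × 4.3 = 0.7310
R₀ = 0.0000 + 0.7200 + 1.2690 + 0.7310 = 2.7200

2.720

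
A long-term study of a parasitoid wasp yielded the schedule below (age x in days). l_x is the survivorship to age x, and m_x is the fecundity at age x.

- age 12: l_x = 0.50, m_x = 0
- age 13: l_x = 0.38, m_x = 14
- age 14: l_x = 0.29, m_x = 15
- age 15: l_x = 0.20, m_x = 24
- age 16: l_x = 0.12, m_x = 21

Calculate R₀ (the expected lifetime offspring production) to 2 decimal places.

R₀ = Σ l_x m_x:
  age 12: 0.50 × 0 = 0.0000
  age 13: 0.38 × 14 = 5.3200
  age 14: 0.29 × 15 = 4.3500
  age 15: 0.20 × 24 = 4.8000
  age 16: 0.12 × 21 = 2.5200
R₀ = 0.0000 + 5.3200 + 4.3500 + 4.8000 + 2.5200 = 16.9900

16.99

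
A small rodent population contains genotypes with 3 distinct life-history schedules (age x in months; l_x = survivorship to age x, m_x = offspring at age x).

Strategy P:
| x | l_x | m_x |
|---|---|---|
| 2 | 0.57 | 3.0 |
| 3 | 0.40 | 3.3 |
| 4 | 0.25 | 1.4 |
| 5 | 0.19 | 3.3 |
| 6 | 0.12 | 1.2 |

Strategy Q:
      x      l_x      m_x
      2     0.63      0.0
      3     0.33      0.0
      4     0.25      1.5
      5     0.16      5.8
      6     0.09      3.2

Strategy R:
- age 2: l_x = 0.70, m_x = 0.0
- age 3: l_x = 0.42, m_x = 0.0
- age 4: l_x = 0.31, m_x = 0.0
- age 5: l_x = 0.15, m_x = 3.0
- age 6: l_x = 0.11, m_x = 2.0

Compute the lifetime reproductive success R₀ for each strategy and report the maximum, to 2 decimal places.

4.15

Strategy P: R₀ = 0.57×3.0 + 0.40×3.3 + 0.25×1.4 + 0.19×3.3 + 0.12×1.2 = 4.1510
Strategy Q: R₀ = 0.63×0.0 + 0.33×0.0 + 0.25×1.5 + 0.16×5.8 + 0.09×3.2 = 1.5910
Strategy R: R₀ = 0.70×0.0 + 0.42×0.0 + 0.31×0.0 + 0.15×3.0 + 0.11×2.0 = 0.6700
Highest R₀: strategy P with 4.1510.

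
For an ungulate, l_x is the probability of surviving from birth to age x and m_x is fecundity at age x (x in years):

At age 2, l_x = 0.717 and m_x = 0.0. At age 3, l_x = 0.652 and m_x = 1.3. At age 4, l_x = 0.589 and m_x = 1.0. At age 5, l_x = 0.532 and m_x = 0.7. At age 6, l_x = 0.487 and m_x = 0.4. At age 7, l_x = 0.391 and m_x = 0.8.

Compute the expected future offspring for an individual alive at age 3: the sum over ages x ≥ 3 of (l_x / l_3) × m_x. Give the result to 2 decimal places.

3.55

l_3 = 0.652. Conditional survival from age 3 to x is l_x / l_3.
  x=3: (0.652/0.652) × 1.3 = 1.3000
  x=4: (0.589/0.652) × 1.0 = 0.9034
  x=5: (0.532/0.652) × 0.7 = 0.5712
  x=6: (0.487/0.652) × 0.4 = 0.2988
  x=7: (0.391/0.652) × 0.8 = 0.4798
Sum = 1.3000 + 0.9034 + 0.5712 + 0.2988 + 0.4798 = 3.5531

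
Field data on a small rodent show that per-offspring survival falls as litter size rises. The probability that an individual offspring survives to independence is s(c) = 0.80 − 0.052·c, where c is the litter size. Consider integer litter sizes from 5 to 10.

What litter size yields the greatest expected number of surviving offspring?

Expected surviving offspring = c × s(c):
  c=5: 5 × 0.540 = 2.700
  c=6: 6 × 0.488 = 2.928
  c=7: 7 × 0.436 = 3.052
  c=8: 8 × 0.384 = 3.072
  c=9: 9 × 0.332 = 2.988
  c=10: 10 × 0.280 = 2.800
Maximum at c = 8 (3.072 surviving offspring).

8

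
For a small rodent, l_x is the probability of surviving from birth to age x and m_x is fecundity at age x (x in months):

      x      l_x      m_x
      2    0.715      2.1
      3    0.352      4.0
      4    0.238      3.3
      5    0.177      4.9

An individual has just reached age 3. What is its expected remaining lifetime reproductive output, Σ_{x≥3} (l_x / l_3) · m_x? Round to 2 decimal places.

l_3 = 0.352. Conditional survival from age 3 to x is l_x / l_3.
  x=3: (0.352/0.352) × 4.0 = 4.0000
  x=4: (0.238/0.352) × 3.3 = 2.2312
  x=5: (0.177/0.352) × 4.9 = 2.4639
Sum = 4.0000 + 2.2312 + 2.4639 = 8.6952

8.70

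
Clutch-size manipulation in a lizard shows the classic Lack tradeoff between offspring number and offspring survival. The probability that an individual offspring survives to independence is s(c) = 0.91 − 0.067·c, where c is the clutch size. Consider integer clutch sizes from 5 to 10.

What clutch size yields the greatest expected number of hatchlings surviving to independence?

Expected hatchlings surviving to independence = c × s(c):
  c=5: 5 × 0.575 = 2.875
  c=6: 6 × 0.508 = 3.048
  c=7: 7 × 0.441 = 3.087
  c=8: 8 × 0.374 = 2.992
  c=9: 9 × 0.307 = 2.763
  c=10: 10 × 0.240 = 2.400
Maximum at c = 7 (3.087 hatchlings surviving to independence).

7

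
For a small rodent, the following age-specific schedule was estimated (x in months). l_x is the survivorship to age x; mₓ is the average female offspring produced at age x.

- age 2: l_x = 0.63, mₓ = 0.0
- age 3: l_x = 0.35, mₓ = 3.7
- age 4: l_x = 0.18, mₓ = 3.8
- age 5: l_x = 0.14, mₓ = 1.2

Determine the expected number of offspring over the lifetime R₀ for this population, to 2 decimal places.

R₀ = Σ l_x mₓ:
  age 2: 0.63 × 0.0 = 0.0000
  age 3: 0.35 × 3.7 = 1.2950
  age 4: 0.18 × 3.8 = 0.6840
  age 5: 0.14 × 1.2 = 0.1680
R₀ = 0.0000 + 1.2950 + 0.6840 + 0.1680 = 2.1470

2.15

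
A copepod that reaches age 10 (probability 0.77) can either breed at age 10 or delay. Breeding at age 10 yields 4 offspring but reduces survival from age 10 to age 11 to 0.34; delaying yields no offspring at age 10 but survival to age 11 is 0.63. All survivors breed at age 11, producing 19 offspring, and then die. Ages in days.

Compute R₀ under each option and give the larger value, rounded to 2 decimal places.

9.22

breed at age 10: R₀ = 0.77 × (4 + 0.34 × 19) = 0.77 × 10.4600 = 8.0542
delay to age 11: R₀ = 0.77 × (0.63 × 19) = 0.77 × 11.9700 = 9.2169
Higher: delay to age 11 (9.2169).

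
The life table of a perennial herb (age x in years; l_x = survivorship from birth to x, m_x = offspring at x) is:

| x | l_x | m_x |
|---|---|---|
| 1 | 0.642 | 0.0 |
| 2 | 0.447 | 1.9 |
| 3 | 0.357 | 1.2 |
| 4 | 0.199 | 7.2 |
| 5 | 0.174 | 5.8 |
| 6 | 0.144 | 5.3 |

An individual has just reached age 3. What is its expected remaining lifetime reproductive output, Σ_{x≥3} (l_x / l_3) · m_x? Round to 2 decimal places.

l_3 = 0.357. Conditional survival from age 3 to x is l_x / l_3.
  x=3: (0.357/0.357) × 1.2 = 1.2000
  x=4: (0.199/0.357) × 7.2 = 4.0134
  x=5: (0.174/0.357) × 5.8 = 2.8269
  x=6: (0.144/0.357) × 5.3 = 2.1378
Sum = 1.2000 + 4.0134 + 2.8269 + 2.1378 = 10.1782

10.18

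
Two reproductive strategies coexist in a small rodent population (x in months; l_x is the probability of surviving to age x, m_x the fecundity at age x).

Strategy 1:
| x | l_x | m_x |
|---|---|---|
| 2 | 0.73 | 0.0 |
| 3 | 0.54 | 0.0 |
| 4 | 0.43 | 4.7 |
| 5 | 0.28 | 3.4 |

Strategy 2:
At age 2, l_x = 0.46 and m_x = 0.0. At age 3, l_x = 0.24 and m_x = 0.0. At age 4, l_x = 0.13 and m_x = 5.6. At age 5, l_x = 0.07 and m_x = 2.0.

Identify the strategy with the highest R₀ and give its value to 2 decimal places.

2.97

Strategy 1: R₀ = 0.73×0.0 + 0.54×0.0 + 0.43×4.7 + 0.28×3.4 = 2.9730
Strategy 2: R₀ = 0.46×0.0 + 0.24×0.0 + 0.13×5.6 + 0.07×2.0 = 0.8680
Highest R₀: strategy 1 with 2.9730.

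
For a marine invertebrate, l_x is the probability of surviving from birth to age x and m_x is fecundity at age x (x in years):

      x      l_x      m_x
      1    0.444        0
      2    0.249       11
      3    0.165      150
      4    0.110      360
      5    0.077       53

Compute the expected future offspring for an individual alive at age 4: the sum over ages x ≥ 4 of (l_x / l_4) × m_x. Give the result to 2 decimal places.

397.10

l_4 = 0.110. Conditional survival from age 4 to x is l_x / l_4.
  x=4: (0.110/0.110) × 360 = 360.0000
  x=5: (0.077/0.110) × 53 = 37.1000
Sum = 360.0000 + 37.1000 = 397.1000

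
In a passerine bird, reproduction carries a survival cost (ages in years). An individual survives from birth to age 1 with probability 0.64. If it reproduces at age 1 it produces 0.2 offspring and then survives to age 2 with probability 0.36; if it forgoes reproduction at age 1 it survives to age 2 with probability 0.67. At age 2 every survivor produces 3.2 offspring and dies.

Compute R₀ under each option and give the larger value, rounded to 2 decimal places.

breed at age 1: R₀ = 0.64 × (0.2 + 0.36 × 3.2) = 0.64 × 1.3520 = 0.8653
delay to age 2: R₀ = 0.64 × (0.67 × 3.2) = 0.64 × 2.1440 = 1.3722
Higher: delay to age 2 (1.3722).

1.37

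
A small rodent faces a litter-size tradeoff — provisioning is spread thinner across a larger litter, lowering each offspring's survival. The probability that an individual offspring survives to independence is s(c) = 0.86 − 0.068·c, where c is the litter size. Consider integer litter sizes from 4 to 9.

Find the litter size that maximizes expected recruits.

Expected recruits = c × s(c):
  c=4: 4 × 0.588 = 2.352
  c=5: 5 × 0.520 = 2.600
  c=6: 6 × 0.452 = 2.712
  c=7: 7 × 0.384 = 2.688
  c=8: 8 × 0.316 = 2.528
  c=9: 9 × 0.248 = 2.232
Maximum at c = 6 (2.712 recruits).

6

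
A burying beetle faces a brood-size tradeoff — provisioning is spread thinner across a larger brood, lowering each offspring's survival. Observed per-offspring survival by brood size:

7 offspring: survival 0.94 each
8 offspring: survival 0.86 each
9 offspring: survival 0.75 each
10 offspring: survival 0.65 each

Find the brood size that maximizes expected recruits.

8

Expected recruits = c × s(c):
  c=7: 7 × 0.94 = 6.580
  c=8: 8 × 0.86 = 6.880
  c=9: 9 × 0.75 = 6.750
  c=10: 10 × 0.65 = 6.500
Maximum at c = 8 (6.880 recruits).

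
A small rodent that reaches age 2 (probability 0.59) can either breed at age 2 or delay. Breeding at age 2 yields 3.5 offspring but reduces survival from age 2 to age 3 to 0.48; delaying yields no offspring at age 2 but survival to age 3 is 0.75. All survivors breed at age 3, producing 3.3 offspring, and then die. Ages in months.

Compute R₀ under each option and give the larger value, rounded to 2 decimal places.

breed at age 2: R₀ = 0.59 × (3.5 + 0.48 × 3.3) = 0.59 × 5.0840 = 2.9996
delay to age 3: R₀ = 0.59 × (0.75 × 3.3) = 0.59 × 2.4750 = 1.4602
Higher: breed at age 2 (2.9996).

3.00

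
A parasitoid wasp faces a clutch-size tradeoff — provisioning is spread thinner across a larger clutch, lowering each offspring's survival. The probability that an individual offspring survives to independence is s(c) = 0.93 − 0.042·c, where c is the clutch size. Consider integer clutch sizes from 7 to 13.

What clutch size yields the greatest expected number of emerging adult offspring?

11

Expected emerging adult offspring = c × s(c):
  c=7: 7 × 0.636 = 4.452
  c=8: 8 × 0.594 = 4.752
  c=9: 9 × 0.552 = 4.968
  c=10: 10 × 0.510 = 5.100
  c=11: 11 × 0.468 = 5.148
  c=12: 12 × 0.426 = 5.112
  c=13: 13 × 0.384 = 4.992
Maximum at c = 11 (5.148 emerging adult offspring).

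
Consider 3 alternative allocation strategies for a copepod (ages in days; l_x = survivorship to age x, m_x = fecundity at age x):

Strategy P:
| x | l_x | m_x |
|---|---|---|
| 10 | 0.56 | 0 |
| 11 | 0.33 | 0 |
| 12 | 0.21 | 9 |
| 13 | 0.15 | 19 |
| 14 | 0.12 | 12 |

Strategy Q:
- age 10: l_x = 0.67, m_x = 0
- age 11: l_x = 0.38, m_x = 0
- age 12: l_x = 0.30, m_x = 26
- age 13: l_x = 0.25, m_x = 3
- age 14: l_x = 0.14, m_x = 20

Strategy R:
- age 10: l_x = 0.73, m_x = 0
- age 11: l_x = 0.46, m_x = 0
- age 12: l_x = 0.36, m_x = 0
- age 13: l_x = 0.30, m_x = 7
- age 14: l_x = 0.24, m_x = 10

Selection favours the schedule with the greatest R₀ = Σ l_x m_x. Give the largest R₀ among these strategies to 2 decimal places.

11.35

Strategy P: R₀ = 0.56×0 + 0.33×0 + 0.21×9 + 0.15×19 + 0.12×12 = 6.1800
Strategy Q: R₀ = 0.67×0 + 0.38×0 + 0.30×26 + 0.25×3 + 0.14×20 = 11.3500
Strategy R: R₀ = 0.73×0 + 0.46×0 + 0.36×0 + 0.30×7 + 0.24×10 = 4.5000
Highest R₀: strategy Q with 11.3500.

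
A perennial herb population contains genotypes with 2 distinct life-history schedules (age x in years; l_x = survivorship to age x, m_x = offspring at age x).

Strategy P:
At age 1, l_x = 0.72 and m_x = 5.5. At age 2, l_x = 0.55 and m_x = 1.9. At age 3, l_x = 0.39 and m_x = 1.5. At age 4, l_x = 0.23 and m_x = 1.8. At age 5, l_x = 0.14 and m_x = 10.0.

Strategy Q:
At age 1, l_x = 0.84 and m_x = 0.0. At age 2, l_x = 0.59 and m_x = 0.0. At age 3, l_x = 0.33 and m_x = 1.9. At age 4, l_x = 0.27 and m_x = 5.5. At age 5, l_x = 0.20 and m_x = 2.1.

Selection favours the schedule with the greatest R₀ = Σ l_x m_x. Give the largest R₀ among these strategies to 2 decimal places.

Strategy P: R₀ = 0.72×5.5 + 0.55×1.9 + 0.39×1.5 + 0.23×1.8 + 0.14×10.0 = 7.4040
Strategy Q: R₀ = 0.84×0.0 + 0.59×0.0 + 0.33×1.9 + 0.27×5.5 + 0.20×2.1 = 2.5320
Highest R₀: strategy P with 7.4040.

7.40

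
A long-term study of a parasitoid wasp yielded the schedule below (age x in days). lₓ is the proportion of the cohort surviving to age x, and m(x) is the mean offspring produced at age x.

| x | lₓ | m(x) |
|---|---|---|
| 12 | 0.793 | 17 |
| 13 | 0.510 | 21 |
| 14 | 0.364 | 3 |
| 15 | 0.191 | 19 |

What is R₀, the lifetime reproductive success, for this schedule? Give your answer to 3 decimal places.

28.912

R₀ = Σ lₓ m(x):
  age 12: 0.793 × 17 = 13.4810
  age 13: 0.510 × 21 = 10.7100
  age 14: 0.364 × 3 = 1.0920
  age 15: 0.191 × 19 = 3.6290
R₀ = 13.4810 + 10.7100 + 1.0920 + 3.6290 = 28.9120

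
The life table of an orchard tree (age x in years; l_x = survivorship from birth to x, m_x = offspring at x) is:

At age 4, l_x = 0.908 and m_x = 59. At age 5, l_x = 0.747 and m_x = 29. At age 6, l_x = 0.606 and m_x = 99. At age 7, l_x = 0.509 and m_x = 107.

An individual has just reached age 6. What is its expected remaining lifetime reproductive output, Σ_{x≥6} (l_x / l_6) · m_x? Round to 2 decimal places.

188.87

l_6 = 0.606. Conditional survival from age 6 to x is l_x / l_6.
  x=6: (0.606/0.606) × 99 = 99.0000
  x=7: (0.509/0.606) × 107 = 89.8729
Sum = 99.0000 + 89.8729 = 188.8729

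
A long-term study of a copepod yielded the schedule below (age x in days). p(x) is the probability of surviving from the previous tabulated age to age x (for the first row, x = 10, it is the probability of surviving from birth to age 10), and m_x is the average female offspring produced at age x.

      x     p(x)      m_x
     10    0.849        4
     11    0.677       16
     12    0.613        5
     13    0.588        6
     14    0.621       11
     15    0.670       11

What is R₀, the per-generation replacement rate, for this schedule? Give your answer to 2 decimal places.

Survivorship from birth: l_x = p_10·p_11·…·p_x.
  l_10 = 0.84900
  l_11 = 0.57477
  l_12 = 0.35234
  l_13 = 0.20717
  l_14 = 0.12865
  l_15 = 0.08620
R₀ = Σ l_x m_x:
  age 10: 0.84900 × 4 = 3.3960
  age 11: 0.57477 × 16 = 9.1963
  age 12: 0.35234 × 5 = 1.7617
  age 13: 0.20717 × 6 = 1.2430
  age 14: 0.12865 × 11 = 1.4151
  age 15: 0.08620 × 11 = 0.9482
R₀ = 3.3960 + 9.1963 + 1.7617 + 1.2430 + 1.4151 + 0.9482 = 17.9604

17.96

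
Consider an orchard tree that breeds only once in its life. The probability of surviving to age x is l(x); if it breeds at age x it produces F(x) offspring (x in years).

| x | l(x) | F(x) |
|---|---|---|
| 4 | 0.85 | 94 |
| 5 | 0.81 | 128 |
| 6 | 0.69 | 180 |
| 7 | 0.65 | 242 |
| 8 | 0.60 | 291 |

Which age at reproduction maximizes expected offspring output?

8

Expected offspring if breeding at age x = l(x) × F(x):
  age 4: 0.85 × 94 = 79.900
  age 5: 0.81 × 128 = 103.680
  age 6: 0.69 × 180 = 124.200
  age 7: 0.65 × 242 = 157.300
  age 8: 0.60 × 291 = 174.600
Maximum at age 8 (174.600).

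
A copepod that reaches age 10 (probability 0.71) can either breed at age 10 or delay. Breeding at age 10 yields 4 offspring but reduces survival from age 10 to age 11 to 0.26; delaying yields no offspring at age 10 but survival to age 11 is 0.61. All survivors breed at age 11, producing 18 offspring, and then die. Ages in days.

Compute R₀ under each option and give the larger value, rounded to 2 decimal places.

7.80

breed at age 10: R₀ = 0.71 × (4 + 0.26 × 18) = 0.71 × 8.6800 = 6.1628
delay to age 11: R₀ = 0.71 × (0.61 × 18) = 0.71 × 10.9800 = 7.7958
Higher: delay to age 11 (7.7958).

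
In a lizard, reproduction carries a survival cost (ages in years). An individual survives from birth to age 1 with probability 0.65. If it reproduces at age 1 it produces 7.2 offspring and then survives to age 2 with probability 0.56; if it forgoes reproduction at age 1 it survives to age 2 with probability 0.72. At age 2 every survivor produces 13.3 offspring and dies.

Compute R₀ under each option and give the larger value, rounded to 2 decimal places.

9.52

breed at age 1: R₀ = 0.65 × (7.2 + 0.56 × 13.3) = 0.65 × 14.6480 = 9.5212
delay to age 2: R₀ = 0.65 × (0.72 × 13.3) = 0.65 × 9.5760 = 6.2244
Higher: breed at age 1 (9.5212).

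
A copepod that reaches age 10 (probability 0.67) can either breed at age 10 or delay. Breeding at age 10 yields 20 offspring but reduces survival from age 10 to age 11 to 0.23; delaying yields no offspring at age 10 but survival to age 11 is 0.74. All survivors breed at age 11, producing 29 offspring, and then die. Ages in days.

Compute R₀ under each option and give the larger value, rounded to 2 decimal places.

17.87

breed at age 10: R₀ = 0.67 × (20 + 0.23 × 29) = 0.67 × 26.6700 = 17.8689
delay to age 11: R₀ = 0.67 × (0.74 × 29) = 0.67 × 21.4600 = 14.3782
Higher: breed at age 10 (17.8689).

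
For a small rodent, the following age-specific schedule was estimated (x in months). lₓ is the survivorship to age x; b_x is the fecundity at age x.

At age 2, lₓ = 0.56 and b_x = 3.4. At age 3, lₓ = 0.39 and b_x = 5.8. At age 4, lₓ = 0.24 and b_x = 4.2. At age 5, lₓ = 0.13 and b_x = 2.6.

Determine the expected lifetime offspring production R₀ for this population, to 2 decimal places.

5.51

R₀ = Σ lₓ b_x:
  age 2: 0.56 × 3.4 = 1.9040
  age 3: 0.39 × 5.8 = 2.2620
  age 4: 0.24 × 4.2 = 1.0080
  age 5: 0.13 × 2.6 = 0.3380
R₀ = 1.9040 + 2.2620 + 1.0080 + 0.3380 = 5.5120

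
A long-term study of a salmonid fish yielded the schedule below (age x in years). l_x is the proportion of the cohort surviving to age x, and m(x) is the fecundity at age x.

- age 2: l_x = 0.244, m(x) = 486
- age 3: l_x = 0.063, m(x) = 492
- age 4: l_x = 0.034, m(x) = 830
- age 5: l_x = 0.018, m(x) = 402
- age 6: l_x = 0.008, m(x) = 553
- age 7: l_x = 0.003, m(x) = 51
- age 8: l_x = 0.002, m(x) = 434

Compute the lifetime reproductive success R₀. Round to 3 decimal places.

R₀ = Σ l_x m(x):
  age 2: 0.244 × 486 = 118.5840
  age 3: 0.063 × 492 = 30.9960
  age 4: 0.034 × 830 = 28.2200
  age 5: 0.018 × 402 = 7.2360
  age 6: 0.008 × 553 = 4.4240
  age 7: 0.003 × 51 = 0.1530
  age 8: 0.002 × 434 = 0.8680
R₀ = 118.5840 + 30.9960 + 28.2200 + 7.2360 + 4.4240 + 0.1530 + 0.8680 = 190.4810

190.481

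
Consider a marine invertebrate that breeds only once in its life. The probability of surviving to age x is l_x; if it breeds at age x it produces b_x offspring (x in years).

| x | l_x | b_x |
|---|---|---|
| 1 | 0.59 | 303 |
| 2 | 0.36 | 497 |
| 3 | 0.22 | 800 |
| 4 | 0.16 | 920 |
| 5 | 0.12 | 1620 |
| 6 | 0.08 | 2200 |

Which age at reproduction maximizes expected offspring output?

5

Expected offspring if breeding at age x = l_x × b_x:
  age 1: 0.59 × 303 = 178.770
  age 2: 0.36 × 497 = 178.920
  age 3: 0.22 × 800 = 176.000
  age 4: 0.16 × 920 = 147.200
  age 5: 0.12 × 1620 = 194.400
  age 6: 0.08 × 2200 = 176.000
Maximum at age 5 (194.400).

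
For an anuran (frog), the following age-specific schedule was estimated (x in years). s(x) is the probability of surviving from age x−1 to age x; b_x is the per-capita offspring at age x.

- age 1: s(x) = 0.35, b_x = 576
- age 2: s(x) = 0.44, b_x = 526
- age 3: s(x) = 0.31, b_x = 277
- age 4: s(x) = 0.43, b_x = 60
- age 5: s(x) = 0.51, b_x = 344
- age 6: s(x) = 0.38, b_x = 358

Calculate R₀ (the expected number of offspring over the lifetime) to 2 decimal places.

302.09

Survivorship from birth: l_x = s_1·s_2·…·s_x.
  l_1 = 0.35000
  l_2 = 0.15400
  l_3 = 0.04774
  l_4 = 0.02053
  l_5 = 0.01047
  l_6 = 0.00398
R₀ = Σ l_x b_x:
  age 1: 0.35000 × 576 = 201.6000
  age 2: 0.15400 × 526 = 81.0040
  age 3: 0.04774 × 277 = 13.2240
  age 4: 0.02053 × 60 = 1.2318
  age 5: 0.01047 × 344 = 3.6017
  age 6: 0.00398 × 358 = 1.4248
R₀ = 201.6000 + 81.0040 + 13.2240 + 1.2318 + 3.6017 + 1.4248 = 302.0863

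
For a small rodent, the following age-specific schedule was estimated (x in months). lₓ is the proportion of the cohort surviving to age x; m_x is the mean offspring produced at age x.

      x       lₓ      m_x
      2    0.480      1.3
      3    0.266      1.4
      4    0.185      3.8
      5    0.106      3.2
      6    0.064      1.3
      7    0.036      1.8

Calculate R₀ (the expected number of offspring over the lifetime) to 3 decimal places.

2.187

R₀ = Σ lₓ m_x:
  age 2: 0.480 × 1.3 = 0.6240
  age 3: 0.266 × 1.4 = 0.3724
  age 4: 0.185 × 3.8 = 0.7030
  age 5: 0.106 × 3.2 = 0.3392
  age 6: 0.064 × 1.3 = 0.0832
  age 7: 0.036 × 1.8 = 0.0648
R₀ = 0.6240 + 0.3724 + 0.7030 + 0.3392 + 0.0832 + 0.0648 = 2.1866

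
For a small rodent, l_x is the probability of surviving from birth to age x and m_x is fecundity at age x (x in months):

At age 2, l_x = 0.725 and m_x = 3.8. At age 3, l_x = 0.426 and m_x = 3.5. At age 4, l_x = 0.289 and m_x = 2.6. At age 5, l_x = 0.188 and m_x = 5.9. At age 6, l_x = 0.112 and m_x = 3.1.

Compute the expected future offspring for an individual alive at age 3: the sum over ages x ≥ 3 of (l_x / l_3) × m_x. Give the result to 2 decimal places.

8.68

l_3 = 0.426. Conditional survival from age 3 to x is l_x / l_3.
  x=3: (0.426/0.426) × 3.5 = 3.5000
  x=4: (0.289/0.426) × 2.6 = 1.7638
  x=5: (0.188/0.426) × 5.9 = 2.6038
  x=6: (0.112/0.426) × 3.1 = 0.8150
Sum = 3.5000 + 1.7638 + 2.6038 + 0.8150 = 8.6826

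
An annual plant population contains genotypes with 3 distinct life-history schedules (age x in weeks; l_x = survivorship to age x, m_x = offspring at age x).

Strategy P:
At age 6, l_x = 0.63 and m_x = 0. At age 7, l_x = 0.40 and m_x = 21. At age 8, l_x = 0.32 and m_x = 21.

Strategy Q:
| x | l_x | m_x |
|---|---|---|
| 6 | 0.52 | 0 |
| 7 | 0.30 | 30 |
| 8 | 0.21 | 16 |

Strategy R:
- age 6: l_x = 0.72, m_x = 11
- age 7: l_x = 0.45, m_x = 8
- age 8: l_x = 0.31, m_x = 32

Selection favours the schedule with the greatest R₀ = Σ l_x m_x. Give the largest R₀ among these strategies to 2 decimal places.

Strategy P: R₀ = 0.63×0 + 0.40×21 + 0.32×21 = 15.1200
Strategy Q: R₀ = 0.52×0 + 0.30×30 + 0.21×16 = 12.3600
Strategy R: R₀ = 0.72×11 + 0.45×8 + 0.31×32 = 21.4400
Highest R₀: strategy R with 21.4400.

21.44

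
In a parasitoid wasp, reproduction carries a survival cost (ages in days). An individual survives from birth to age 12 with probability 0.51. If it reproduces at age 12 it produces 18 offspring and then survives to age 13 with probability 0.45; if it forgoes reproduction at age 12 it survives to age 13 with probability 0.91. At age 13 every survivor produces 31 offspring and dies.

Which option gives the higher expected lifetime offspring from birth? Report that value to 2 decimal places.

breed at age 12: R₀ = 0.51 × (18 + 0.45 × 31) = 0.51 × 31.9500 = 16.2945
delay to age 13: R₀ = 0.51 × (0.91 × 31) = 0.51 × 28.2100 = 14.3871
Higher: breed at age 12 (16.2945).

16.29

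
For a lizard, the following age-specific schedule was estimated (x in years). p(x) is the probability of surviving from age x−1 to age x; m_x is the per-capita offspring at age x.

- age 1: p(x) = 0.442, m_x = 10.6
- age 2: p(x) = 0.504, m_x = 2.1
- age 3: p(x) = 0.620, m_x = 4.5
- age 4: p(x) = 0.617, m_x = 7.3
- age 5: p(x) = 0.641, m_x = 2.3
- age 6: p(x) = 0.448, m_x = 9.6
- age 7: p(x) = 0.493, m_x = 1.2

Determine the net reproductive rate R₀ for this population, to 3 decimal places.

Survivorship from birth: l_x = p_1·p_2·…·p_x.
  l_1 = 0.44200
  l_2 = 0.22277
  l_3 = 0.13812
  l_4 = 0.08522
  l_5 = 0.05462
  l_6 = 0.02447
  l_7 = 0.01206
R₀ = Σ l_x m_x:
  age 1: 0.44200 × 10.6 = 4.6852
  age 2: 0.22277 × 2.1 = 0.4678
  age 3: 0.13812 × 4.5 = 0.6215
  age 4: 0.08522 × 7.3 = 0.6221
  age 5: 0.05462 × 2.3 = 0.1256
  age 6: 0.02447 × 9.6 = 0.2349
  age 7: 0.01206 × 1.2 = 0.0145
R₀ = 4.6852 + 0.4678 + 0.6215 + 0.6221 + 0.1256 + 0.2349 + 0.0145 = 6.7717

6.772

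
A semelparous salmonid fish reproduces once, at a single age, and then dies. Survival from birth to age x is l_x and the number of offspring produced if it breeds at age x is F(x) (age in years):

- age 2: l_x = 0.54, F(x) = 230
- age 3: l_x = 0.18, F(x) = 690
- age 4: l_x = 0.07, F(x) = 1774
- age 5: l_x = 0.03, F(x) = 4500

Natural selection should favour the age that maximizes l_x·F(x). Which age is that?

5

Expected offspring if breeding at age x = l_x × F(x):
  age 2: 0.54 × 230 = 124.200
  age 3: 0.18 × 690 = 124.200
  age 4: 0.07 × 1774 = 124.180
  age 5: 0.03 × 4500 = 135.000
Maximum at age 5 (135.000).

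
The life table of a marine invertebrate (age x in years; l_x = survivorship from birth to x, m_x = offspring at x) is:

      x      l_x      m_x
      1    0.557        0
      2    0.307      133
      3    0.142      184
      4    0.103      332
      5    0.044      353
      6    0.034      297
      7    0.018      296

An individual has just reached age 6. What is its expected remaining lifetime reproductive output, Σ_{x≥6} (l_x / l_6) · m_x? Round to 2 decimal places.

l_6 = 0.034. Conditional survival from age 6 to x is l_x / l_6.
  x=6: (0.034/0.034) × 297 = 297.0000
  x=7: (0.018/0.034) × 296 = 156.7059
Sum = 297.0000 + 156.7059 = 453.7059

453.71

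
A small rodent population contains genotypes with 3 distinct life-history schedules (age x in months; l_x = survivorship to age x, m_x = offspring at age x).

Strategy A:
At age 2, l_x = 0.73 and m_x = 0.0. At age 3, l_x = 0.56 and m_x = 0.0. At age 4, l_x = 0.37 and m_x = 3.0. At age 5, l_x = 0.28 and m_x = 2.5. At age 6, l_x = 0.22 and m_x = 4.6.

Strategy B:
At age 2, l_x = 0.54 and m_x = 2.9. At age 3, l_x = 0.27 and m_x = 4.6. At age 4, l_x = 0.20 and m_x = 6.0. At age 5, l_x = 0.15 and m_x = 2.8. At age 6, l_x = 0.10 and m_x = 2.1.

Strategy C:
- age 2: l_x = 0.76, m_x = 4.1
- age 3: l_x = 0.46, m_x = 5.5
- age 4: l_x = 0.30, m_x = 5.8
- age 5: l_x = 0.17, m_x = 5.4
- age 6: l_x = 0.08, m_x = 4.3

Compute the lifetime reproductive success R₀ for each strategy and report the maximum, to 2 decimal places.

Strategy A: R₀ = 0.73×0.0 + 0.56×0.0 + 0.37×3.0 + 0.28×2.5 + 0.22×4.6 = 2.8220
Strategy B: R₀ = 0.54×2.9 + 0.27×4.6 + 0.20×6.0 + 0.15×2.8 + 0.10×2.1 = 4.6380
Strategy C: R₀ = 0.76×4.1 + 0.46×5.5 + 0.30×5.8 + 0.17×5.4 + 0.08×4.3 = 8.6480
Highest R₀: strategy C with 8.6480.

8.65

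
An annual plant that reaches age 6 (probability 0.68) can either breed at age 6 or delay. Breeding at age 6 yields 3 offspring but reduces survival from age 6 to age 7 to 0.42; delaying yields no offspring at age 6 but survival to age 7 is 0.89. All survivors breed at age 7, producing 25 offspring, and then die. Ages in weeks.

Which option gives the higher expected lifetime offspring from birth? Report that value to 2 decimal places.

15.13

breed at age 6: R₀ = 0.68 × (3 + 0.42 × 25) = 0.68 × 13.5000 = 9.1800
delay to age 7: R₀ = 0.68 × (0.89 × 25) = 0.68 × 22.2500 = 15.1300
Higher: delay to age 7 (15.1300).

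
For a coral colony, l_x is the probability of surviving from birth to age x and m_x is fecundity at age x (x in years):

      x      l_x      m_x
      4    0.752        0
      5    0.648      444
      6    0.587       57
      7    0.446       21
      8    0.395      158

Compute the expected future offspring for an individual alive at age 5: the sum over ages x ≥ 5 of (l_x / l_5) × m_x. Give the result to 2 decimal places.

606.40

l_5 = 0.648. Conditional survival from age 5 to x is l_x / l_5.
  x=5: (0.648/0.648) × 444 = 444.0000
  x=6: (0.587/0.648) × 57 = 51.6343
  x=7: (0.446/0.648) × 21 = 14.4537
  x=8: (0.395/0.648) × 158 = 96.3117
Sum = 444.0000 + 51.6343 + 14.4537 + 96.3117 = 606.3997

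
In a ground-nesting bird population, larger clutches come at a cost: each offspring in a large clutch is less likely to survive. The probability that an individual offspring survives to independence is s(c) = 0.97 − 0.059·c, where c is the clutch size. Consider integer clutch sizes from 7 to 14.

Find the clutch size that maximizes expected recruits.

8

Expected recruits = c × s(c):
  c=7: 7 × 0.557 = 3.899
  c=8: 8 × 0.498 = 3.984
  c=9: 9 × 0.439 = 3.951
  c=10: 10 × 0.380 = 3.800
  c=11: 11 × 0.321 = 3.531
  c=12: 12 × 0.262 = 3.144
  c=13: 13 × 0.203 = 2.639
  c=14: 14 × 0.144 = 2.016
Maximum at c = 8 (3.984 recruits).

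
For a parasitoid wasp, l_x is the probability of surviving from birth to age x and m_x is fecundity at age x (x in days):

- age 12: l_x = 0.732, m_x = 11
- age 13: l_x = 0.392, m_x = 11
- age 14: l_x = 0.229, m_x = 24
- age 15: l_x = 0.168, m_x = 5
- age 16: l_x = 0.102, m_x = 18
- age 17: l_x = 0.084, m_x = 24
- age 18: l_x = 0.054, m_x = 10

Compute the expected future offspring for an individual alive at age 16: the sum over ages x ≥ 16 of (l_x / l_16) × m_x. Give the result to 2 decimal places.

43.06

l_16 = 0.102. Conditional survival from age 16 to x is l_x / l_16.
  x=16: (0.102/0.102) × 18 = 18.0000
  x=17: (0.084/0.102) × 24 = 19.7647
  x=18: (0.054/0.102) × 10 = 5.2941
Sum = 18.0000 + 19.7647 + 5.2941 = 43.0588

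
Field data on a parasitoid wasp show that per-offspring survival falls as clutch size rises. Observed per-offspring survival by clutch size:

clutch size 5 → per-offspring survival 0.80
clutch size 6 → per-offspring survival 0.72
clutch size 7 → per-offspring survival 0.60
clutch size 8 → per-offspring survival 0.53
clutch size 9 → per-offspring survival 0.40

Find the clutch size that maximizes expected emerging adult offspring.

Expected emerging adult offspring = c × s(c):
  c=5: 5 × 0.80 = 4.000
  c=6: 6 × 0.72 = 4.320
  c=7: 7 × 0.60 = 4.200
  c=8: 8 × 0.53 = 4.240
  c=9: 9 × 0.40 = 3.600
Maximum at c = 6 (4.320 emerging adult offspring).

6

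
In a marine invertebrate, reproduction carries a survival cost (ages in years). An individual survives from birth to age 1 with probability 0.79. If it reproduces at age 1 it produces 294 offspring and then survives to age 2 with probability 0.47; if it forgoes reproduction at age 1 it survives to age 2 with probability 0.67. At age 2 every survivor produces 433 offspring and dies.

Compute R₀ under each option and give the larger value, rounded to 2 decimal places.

393.03

breed at age 1: R₀ = 0.79 × (294 + 0.47 × 433) = 0.79 × 497.5100 = 393.0329
delay to age 2: R₀ = 0.79 × (0.67 × 433) = 0.79 × 290.1100 = 229.1869
Higher: breed at age 1 (393.0329).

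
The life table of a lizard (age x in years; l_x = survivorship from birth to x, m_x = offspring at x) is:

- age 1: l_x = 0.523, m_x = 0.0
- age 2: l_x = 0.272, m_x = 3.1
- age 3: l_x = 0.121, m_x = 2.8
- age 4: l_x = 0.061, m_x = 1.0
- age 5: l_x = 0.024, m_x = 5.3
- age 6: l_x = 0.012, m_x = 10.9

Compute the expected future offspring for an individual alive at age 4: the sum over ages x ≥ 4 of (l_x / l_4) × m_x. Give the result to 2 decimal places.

l_4 = 0.061. Conditional survival from age 4 to x is l_x / l_4.
  x=4: (0.061/0.061) × 1.0 = 1.0000
  x=5: (0.024/0.061) × 5.3 = 2.0852
  x=6: (0.012/0.061) × 10.9 = 2.1443
Sum = 1.0000 + 2.0852 + 2.1443 = 5.2295

5.23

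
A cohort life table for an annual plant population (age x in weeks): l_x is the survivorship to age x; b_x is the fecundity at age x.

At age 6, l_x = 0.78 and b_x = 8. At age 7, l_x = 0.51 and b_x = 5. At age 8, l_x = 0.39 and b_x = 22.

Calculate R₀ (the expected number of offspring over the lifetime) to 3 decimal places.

17.370

R₀ = Σ l_x b_x:
  age 6: 0.78 × 8 = 6.2400
  age 7: 0.51 × 5 = 2.5500
  age 8: 0.39 × 22 = 8.5800
R₀ = 6.2400 + 2.5500 + 8.5800 = 17.3700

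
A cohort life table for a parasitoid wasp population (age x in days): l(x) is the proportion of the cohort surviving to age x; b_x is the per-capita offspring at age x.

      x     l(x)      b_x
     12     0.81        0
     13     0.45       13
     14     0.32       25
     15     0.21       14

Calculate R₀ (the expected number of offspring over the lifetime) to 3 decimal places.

16.790

R₀ = Σ l(x) b_x:
  age 12: 0.81 × 0 = 0.0000
  age 13: 0.45 × 13 = 5.8500
  age 14: 0.32 × 25 = 8.0000
  age 15: 0.21 × 14 = 2.9400
R₀ = 0.0000 + 5.8500 + 8.0000 + 2.9400 = 16.7900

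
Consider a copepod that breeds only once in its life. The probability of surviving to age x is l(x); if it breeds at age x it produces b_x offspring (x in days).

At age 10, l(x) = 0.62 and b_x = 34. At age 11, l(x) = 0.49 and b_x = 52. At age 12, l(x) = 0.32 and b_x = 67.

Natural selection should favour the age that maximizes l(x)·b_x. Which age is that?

11

Expected offspring if breeding at age x = l(x) × b_x:
  age 10: 0.62 × 34 = 21.080
  age 11: 0.49 × 52 = 25.480
  age 12: 0.32 × 67 = 21.440
Maximum at age 11 (25.480).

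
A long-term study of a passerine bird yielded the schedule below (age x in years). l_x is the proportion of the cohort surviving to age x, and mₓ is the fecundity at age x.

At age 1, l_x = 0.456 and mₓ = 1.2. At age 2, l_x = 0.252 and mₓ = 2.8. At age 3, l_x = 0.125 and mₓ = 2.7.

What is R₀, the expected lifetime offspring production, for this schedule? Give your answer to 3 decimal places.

R₀ = Σ l_x mₓ:
  age 1: 0.456 × 1.2 = 0.5472
  age 2: 0.252 × 2.8 = 0.7056
  age 3: 0.125 × 2.7 = 0.3375
R₀ = 0.5472 + 0.7056 + 0.3375 = 1.5903

1.590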